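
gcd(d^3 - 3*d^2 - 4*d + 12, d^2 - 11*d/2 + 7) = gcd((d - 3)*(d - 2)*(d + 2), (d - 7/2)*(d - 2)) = d - 2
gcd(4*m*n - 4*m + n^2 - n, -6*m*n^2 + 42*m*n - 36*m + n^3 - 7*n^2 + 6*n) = n - 1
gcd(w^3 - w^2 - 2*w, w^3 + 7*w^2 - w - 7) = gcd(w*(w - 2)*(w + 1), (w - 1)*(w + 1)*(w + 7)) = w + 1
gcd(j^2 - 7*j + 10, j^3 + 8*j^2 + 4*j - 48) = j - 2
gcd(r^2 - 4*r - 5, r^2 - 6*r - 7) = r + 1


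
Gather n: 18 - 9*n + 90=108 - 9*n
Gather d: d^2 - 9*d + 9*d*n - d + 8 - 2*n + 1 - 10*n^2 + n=d^2 + d*(9*n - 10) - 10*n^2 - n + 9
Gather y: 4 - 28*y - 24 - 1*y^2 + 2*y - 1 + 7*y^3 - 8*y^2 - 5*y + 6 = 7*y^3 - 9*y^2 - 31*y - 15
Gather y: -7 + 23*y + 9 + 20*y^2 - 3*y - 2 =20*y^2 + 20*y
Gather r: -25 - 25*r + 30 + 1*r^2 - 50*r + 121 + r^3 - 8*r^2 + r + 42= r^3 - 7*r^2 - 74*r + 168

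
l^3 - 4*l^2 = l^2*(l - 4)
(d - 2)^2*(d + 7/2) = d^3 - d^2/2 - 10*d + 14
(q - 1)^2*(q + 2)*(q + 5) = q^4 + 5*q^3 - 3*q^2 - 13*q + 10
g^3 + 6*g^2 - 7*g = g*(g - 1)*(g + 7)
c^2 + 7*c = c*(c + 7)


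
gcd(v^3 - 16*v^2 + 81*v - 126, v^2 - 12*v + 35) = v - 7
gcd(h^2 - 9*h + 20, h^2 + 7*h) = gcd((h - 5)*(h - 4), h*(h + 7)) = 1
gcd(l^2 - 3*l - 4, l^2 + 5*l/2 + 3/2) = l + 1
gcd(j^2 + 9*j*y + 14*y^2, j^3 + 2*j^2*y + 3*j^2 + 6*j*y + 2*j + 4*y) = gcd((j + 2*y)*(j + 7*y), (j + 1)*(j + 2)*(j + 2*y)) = j + 2*y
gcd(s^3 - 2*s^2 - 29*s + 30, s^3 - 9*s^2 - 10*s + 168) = s - 6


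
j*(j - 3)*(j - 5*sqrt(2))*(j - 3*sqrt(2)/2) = j^4 - 13*sqrt(2)*j^3/2 - 3*j^3 + 15*j^2 + 39*sqrt(2)*j^2/2 - 45*j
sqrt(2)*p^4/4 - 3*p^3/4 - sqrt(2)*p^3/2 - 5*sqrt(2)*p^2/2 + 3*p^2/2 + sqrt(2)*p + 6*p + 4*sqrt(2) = (p/2 + 1)*(p - 4)*(p - 2*sqrt(2))*(sqrt(2)*p/2 + 1/2)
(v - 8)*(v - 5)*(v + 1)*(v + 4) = v^4 - 8*v^3 - 21*v^2 + 148*v + 160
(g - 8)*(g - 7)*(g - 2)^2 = g^4 - 19*g^3 + 120*g^2 - 284*g + 224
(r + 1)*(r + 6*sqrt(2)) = r^2 + r + 6*sqrt(2)*r + 6*sqrt(2)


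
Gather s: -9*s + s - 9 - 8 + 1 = -8*s - 16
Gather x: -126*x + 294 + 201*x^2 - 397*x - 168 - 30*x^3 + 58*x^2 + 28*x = -30*x^3 + 259*x^2 - 495*x + 126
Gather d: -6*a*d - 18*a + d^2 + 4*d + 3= -18*a + d^2 + d*(4 - 6*a) + 3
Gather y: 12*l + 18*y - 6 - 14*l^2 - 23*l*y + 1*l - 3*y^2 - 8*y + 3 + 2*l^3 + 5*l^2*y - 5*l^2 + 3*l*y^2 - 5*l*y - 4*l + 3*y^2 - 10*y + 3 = 2*l^3 - 19*l^2 + 3*l*y^2 + 9*l + y*(5*l^2 - 28*l)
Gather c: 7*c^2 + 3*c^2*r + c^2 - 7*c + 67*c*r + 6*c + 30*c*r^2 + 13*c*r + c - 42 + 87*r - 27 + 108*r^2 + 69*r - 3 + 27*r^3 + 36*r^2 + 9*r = c^2*(3*r + 8) + c*(30*r^2 + 80*r) + 27*r^3 + 144*r^2 + 165*r - 72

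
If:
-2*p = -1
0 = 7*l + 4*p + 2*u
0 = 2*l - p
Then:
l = 1/4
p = 1/2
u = -15/8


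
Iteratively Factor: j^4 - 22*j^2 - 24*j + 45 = (j - 1)*(j^3 + j^2 - 21*j - 45) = (j - 1)*(j + 3)*(j^2 - 2*j - 15) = (j - 1)*(j + 3)^2*(j - 5)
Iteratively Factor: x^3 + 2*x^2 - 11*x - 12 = (x + 1)*(x^2 + x - 12) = (x + 1)*(x + 4)*(x - 3)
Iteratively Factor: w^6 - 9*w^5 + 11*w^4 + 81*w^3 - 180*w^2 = (w - 4)*(w^5 - 5*w^4 - 9*w^3 + 45*w^2) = w*(w - 4)*(w^4 - 5*w^3 - 9*w^2 + 45*w) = w*(w - 5)*(w - 4)*(w^3 - 9*w) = w*(w - 5)*(w - 4)*(w - 3)*(w^2 + 3*w) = w^2*(w - 5)*(w - 4)*(w - 3)*(w + 3)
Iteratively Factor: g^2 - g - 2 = (g - 2)*(g + 1)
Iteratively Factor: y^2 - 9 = (y + 3)*(y - 3)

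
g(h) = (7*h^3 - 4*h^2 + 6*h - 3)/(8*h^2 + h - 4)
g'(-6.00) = 0.83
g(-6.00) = -6.10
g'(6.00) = 0.85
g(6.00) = 4.83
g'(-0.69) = -171.09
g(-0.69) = 12.87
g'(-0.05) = -1.56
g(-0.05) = 0.82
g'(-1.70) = -0.50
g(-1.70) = -3.40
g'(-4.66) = 0.79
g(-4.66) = -5.01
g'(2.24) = 0.71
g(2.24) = 1.80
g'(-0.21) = -2.95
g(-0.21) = 1.17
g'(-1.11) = -9.39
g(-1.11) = -5.09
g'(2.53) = 0.74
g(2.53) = 2.01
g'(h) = (-16*h - 1)*(7*h^3 - 4*h^2 + 6*h - 3)/(8*h^2 + h - 4)^2 + (21*h^2 - 8*h + 6)/(8*h^2 + h - 4)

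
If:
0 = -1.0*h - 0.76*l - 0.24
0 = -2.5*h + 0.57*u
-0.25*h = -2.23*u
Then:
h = 0.00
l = -0.32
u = 0.00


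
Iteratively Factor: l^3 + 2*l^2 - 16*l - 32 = (l + 2)*(l^2 - 16) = (l - 4)*(l + 2)*(l + 4)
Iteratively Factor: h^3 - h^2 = (h)*(h^2 - h) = h*(h - 1)*(h)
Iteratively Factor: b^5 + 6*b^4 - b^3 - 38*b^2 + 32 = (b - 2)*(b^4 + 8*b^3 + 15*b^2 - 8*b - 16) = (b - 2)*(b - 1)*(b^3 + 9*b^2 + 24*b + 16) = (b - 2)*(b - 1)*(b + 4)*(b^2 + 5*b + 4) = (b - 2)*(b - 1)*(b + 4)^2*(b + 1)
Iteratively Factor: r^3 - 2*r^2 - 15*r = (r)*(r^2 - 2*r - 15) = r*(r - 5)*(r + 3)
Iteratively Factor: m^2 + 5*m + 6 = (m + 3)*(m + 2)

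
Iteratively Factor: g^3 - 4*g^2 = (g - 4)*(g^2) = g*(g - 4)*(g)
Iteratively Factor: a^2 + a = (a + 1)*(a)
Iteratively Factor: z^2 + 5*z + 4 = (z + 1)*(z + 4)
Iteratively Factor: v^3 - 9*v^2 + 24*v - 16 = (v - 4)*(v^2 - 5*v + 4) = (v - 4)^2*(v - 1)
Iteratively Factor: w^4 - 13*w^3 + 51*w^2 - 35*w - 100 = (w - 4)*(w^3 - 9*w^2 + 15*w + 25) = (w - 5)*(w - 4)*(w^2 - 4*w - 5) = (w - 5)^2*(w - 4)*(w + 1)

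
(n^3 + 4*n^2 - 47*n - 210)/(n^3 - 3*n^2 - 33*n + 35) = (n + 6)/(n - 1)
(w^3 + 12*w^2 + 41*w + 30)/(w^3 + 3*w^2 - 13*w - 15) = (w + 6)/(w - 3)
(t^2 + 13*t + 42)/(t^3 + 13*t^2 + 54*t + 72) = (t + 7)/(t^2 + 7*t + 12)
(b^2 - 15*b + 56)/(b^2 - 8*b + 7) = (b - 8)/(b - 1)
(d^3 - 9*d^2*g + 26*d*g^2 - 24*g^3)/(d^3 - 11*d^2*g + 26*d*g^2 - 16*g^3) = (d^2 - 7*d*g + 12*g^2)/(d^2 - 9*d*g + 8*g^2)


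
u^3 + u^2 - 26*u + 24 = (u - 4)*(u - 1)*(u + 6)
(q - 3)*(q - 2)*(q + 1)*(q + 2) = q^4 - 2*q^3 - 7*q^2 + 8*q + 12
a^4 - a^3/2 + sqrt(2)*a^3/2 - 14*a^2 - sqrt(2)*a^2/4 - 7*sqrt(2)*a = a*(a - 4)*(a + 7/2)*(a + sqrt(2)/2)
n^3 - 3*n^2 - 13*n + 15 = (n - 5)*(n - 1)*(n + 3)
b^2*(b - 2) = b^3 - 2*b^2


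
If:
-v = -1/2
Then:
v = 1/2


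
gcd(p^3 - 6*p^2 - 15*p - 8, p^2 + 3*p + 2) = p + 1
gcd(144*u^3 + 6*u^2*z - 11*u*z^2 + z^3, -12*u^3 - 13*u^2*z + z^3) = 3*u + z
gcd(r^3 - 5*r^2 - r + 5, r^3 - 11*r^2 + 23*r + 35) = r^2 - 4*r - 5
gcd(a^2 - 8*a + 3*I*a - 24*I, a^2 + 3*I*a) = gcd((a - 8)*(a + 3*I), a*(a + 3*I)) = a + 3*I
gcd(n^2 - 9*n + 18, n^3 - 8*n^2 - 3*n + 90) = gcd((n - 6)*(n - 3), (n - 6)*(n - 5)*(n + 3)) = n - 6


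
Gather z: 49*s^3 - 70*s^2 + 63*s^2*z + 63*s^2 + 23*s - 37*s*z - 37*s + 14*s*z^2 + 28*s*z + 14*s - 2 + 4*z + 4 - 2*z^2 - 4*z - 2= 49*s^3 - 7*s^2 + z^2*(14*s - 2) + z*(63*s^2 - 9*s)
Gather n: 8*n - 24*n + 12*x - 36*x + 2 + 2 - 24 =-16*n - 24*x - 20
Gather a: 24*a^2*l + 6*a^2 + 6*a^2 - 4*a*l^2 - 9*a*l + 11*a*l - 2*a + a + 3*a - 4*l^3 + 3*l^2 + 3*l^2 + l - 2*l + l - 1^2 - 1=a^2*(24*l + 12) + a*(-4*l^2 + 2*l + 2) - 4*l^3 + 6*l^2 - 2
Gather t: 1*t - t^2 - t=-t^2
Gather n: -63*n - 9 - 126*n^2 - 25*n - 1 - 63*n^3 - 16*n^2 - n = -63*n^3 - 142*n^2 - 89*n - 10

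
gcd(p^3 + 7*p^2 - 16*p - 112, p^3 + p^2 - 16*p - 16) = p^2 - 16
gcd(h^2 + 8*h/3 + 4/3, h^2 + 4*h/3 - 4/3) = h + 2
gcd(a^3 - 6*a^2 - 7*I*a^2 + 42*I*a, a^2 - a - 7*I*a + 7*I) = a - 7*I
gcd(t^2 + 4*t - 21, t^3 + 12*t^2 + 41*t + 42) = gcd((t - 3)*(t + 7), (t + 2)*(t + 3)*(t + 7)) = t + 7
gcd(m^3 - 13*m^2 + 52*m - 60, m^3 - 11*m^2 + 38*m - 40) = m^2 - 7*m + 10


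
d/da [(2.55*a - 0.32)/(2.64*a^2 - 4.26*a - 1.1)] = (-6.732*a^2 + 1.6896*a - 4.1682)/(6.9696*a^4 - 22.4928*a^3 + 12.3396*a^2 + 9.372*a + 1.21)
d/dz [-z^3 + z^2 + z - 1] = -3*z^2 + 2*z + 1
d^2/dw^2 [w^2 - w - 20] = 2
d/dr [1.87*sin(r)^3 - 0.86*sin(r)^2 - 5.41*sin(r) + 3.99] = (5.61*sin(r)^2 - 1.72*sin(r) - 5.41)*cos(r)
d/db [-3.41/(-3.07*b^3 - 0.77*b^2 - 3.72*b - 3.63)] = (-31.4061*b^2 - 5.2514*b - 12.6852)/(3.07*b^3 + 0.77*b^2 + 3.72*b + 3.63)^2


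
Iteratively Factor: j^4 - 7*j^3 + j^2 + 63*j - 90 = (j + 3)*(j^3 - 10*j^2 + 31*j - 30) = (j - 2)*(j + 3)*(j^2 - 8*j + 15) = (j - 3)*(j - 2)*(j + 3)*(j - 5)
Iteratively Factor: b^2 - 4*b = (b - 4)*(b)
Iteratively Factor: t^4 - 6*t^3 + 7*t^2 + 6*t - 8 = (t - 4)*(t^3 - 2*t^2 - t + 2) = (t - 4)*(t - 2)*(t^2 - 1) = (t - 4)*(t - 2)*(t - 1)*(t + 1)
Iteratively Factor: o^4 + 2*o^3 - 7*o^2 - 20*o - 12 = (o + 2)*(o^3 - 7*o - 6) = (o + 1)*(o + 2)*(o^2 - o - 6) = (o + 1)*(o + 2)^2*(o - 3)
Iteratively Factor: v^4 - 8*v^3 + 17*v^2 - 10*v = (v - 2)*(v^3 - 6*v^2 + 5*v) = (v - 2)*(v - 1)*(v^2 - 5*v) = v*(v - 2)*(v - 1)*(v - 5)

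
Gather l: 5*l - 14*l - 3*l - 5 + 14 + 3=12 - 12*l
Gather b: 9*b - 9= 9*b - 9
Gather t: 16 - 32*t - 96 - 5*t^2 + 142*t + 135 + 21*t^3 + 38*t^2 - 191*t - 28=21*t^3 + 33*t^2 - 81*t + 27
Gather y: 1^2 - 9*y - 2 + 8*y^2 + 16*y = 8*y^2 + 7*y - 1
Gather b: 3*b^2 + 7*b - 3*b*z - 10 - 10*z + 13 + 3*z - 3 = 3*b^2 + b*(7 - 3*z) - 7*z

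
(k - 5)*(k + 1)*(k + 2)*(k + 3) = k^4 + k^3 - 19*k^2 - 49*k - 30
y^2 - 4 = (y - 2)*(y + 2)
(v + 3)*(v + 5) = v^2 + 8*v + 15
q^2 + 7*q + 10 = (q + 2)*(q + 5)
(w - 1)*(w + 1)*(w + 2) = w^3 + 2*w^2 - w - 2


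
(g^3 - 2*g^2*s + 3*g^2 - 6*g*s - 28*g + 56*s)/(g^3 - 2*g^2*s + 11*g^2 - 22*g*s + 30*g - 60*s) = (g^2 + 3*g - 28)/(g^2 + 11*g + 30)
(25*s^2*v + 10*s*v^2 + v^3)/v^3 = 25*s^2/v^2 + 10*s/v + 1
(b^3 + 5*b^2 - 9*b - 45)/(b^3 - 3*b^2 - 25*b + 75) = (b + 3)/(b - 5)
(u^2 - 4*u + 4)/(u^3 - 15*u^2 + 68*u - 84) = (u - 2)/(u^2 - 13*u + 42)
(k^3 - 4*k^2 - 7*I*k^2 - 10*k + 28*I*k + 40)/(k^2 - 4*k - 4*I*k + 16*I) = (k^2 - 7*I*k - 10)/(k - 4*I)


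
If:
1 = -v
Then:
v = -1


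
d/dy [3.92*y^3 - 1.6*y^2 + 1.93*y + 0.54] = 11.76*y^2 - 3.2*y + 1.93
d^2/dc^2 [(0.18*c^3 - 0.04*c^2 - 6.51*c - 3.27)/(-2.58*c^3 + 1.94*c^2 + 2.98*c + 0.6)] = (3.5527136788005e-15*c^7 - 1.26936000000001*c^6 + 251.695512*c^5 + 64.19556*c^4 - 115.140544*c^3 + 41.7147840000001*c^2 + 97.944264*c + 27.214296)/(17.173512*c^9 - 38.740248*c^8 - 30.377952*c^7 + 70.210072*c^6 + 53.106432*c^5 - 30.780168*c^4 - 44.489512*c^3 - 18.07992*c^2 - 3.2184*c - 0.216)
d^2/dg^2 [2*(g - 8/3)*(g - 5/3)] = 4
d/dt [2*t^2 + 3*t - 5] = 4*t + 3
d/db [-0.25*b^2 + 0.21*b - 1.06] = 0.21 - 0.5*b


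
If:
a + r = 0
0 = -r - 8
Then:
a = 8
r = -8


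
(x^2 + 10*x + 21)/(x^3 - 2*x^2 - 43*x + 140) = (x + 3)/(x^2 - 9*x + 20)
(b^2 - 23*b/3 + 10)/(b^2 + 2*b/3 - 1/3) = (3*b^2 - 23*b + 30)/(3*b^2 + 2*b - 1)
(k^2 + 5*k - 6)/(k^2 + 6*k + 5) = (k^2 + 5*k - 6)/(k^2 + 6*k + 5)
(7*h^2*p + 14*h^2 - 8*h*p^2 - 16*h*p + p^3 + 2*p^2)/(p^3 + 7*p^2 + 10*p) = (7*h^2 - 8*h*p + p^2)/(p*(p + 5))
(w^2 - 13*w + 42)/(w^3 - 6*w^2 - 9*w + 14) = (w - 6)/(w^2 + w - 2)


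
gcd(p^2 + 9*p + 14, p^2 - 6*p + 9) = 1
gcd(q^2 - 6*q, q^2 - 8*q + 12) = q - 6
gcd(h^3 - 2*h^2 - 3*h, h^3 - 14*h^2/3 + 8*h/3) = h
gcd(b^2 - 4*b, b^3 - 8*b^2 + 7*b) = b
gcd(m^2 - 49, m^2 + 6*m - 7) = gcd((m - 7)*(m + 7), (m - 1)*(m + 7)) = m + 7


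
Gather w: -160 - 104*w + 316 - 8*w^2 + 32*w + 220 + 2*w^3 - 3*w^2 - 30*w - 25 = 2*w^3 - 11*w^2 - 102*w + 351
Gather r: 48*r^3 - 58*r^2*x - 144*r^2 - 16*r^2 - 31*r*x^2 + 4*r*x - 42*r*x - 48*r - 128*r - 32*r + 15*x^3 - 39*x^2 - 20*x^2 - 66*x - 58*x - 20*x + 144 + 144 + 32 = 48*r^3 + r^2*(-58*x - 160) + r*(-31*x^2 - 38*x - 208) + 15*x^3 - 59*x^2 - 144*x + 320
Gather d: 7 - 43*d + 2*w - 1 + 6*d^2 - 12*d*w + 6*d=6*d^2 + d*(-12*w - 37) + 2*w + 6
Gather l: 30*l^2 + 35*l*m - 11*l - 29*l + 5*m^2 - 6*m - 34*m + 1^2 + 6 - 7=30*l^2 + l*(35*m - 40) + 5*m^2 - 40*m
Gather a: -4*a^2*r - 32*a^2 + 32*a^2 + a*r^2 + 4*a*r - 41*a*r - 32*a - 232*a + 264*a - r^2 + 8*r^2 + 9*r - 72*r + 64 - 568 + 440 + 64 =-4*a^2*r + a*(r^2 - 37*r) + 7*r^2 - 63*r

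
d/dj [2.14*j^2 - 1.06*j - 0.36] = 4.28*j - 1.06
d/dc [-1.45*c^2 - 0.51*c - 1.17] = -2.9*c - 0.51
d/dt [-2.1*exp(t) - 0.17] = -2.1*exp(t)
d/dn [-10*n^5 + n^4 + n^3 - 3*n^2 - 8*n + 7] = -50*n^4 + 4*n^3 + 3*n^2 - 6*n - 8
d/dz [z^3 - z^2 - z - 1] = 3*z^2 - 2*z - 1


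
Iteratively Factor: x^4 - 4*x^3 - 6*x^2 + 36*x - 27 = (x - 3)*(x^3 - x^2 - 9*x + 9) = (x - 3)*(x - 1)*(x^2 - 9) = (x - 3)*(x - 1)*(x + 3)*(x - 3)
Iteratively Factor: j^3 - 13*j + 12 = (j - 3)*(j^2 + 3*j - 4) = (j - 3)*(j - 1)*(j + 4)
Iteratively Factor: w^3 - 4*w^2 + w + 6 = (w - 2)*(w^2 - 2*w - 3) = (w - 3)*(w - 2)*(w + 1)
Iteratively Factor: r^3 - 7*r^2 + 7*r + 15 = (r + 1)*(r^2 - 8*r + 15) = (r - 5)*(r + 1)*(r - 3)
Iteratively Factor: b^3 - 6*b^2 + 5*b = (b - 5)*(b^2 - b) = (b - 5)*(b - 1)*(b)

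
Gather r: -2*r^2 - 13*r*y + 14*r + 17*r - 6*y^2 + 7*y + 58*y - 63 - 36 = -2*r^2 + r*(31 - 13*y) - 6*y^2 + 65*y - 99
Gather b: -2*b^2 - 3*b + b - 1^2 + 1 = -2*b^2 - 2*b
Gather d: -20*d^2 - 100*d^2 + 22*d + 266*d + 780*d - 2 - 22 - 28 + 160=-120*d^2 + 1068*d + 108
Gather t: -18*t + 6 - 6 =-18*t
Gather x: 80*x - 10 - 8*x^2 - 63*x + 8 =-8*x^2 + 17*x - 2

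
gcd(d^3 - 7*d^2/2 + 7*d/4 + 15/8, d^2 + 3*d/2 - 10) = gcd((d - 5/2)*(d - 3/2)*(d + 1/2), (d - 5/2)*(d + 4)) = d - 5/2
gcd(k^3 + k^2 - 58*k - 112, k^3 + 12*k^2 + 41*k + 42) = k^2 + 9*k + 14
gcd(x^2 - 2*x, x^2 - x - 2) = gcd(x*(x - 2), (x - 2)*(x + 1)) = x - 2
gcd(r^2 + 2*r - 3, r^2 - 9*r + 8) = r - 1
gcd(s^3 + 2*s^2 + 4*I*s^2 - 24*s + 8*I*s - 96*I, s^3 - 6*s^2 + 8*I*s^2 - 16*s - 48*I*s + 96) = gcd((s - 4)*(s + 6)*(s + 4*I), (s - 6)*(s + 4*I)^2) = s + 4*I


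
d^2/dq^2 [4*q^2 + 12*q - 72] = 8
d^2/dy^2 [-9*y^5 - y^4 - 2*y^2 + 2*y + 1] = -180*y^3 - 12*y^2 - 4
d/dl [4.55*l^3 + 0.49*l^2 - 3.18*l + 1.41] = 13.65*l^2 + 0.98*l - 3.18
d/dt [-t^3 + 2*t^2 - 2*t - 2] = -3*t^2 + 4*t - 2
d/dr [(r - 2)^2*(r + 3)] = (r - 2)*(3*r + 4)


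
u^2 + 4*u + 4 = (u + 2)^2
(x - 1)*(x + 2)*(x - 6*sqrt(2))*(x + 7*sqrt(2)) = x^4 + x^3 + sqrt(2)*x^3 - 86*x^2 + sqrt(2)*x^2 - 84*x - 2*sqrt(2)*x + 168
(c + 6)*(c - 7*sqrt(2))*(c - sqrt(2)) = c^3 - 8*sqrt(2)*c^2 + 6*c^2 - 48*sqrt(2)*c + 14*c + 84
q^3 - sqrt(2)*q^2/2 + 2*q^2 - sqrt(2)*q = q*(q + 2)*(q - sqrt(2)/2)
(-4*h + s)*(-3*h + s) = 12*h^2 - 7*h*s + s^2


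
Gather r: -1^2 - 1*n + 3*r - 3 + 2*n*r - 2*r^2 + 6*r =-n - 2*r^2 + r*(2*n + 9) - 4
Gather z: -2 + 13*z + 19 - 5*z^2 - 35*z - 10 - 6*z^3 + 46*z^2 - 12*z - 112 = -6*z^3 + 41*z^2 - 34*z - 105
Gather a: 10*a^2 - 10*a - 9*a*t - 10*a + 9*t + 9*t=10*a^2 + a*(-9*t - 20) + 18*t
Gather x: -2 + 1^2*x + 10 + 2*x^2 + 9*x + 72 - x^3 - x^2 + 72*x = -x^3 + x^2 + 82*x + 80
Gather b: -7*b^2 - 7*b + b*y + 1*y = -7*b^2 + b*(y - 7) + y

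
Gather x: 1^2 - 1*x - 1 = -x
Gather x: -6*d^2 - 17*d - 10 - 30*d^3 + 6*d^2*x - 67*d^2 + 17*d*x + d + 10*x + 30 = -30*d^3 - 73*d^2 - 16*d + x*(6*d^2 + 17*d + 10) + 20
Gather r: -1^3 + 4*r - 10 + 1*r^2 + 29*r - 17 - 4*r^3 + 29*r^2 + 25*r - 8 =-4*r^3 + 30*r^2 + 58*r - 36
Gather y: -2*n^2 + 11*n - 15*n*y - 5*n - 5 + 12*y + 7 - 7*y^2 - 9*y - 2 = -2*n^2 + 6*n - 7*y^2 + y*(3 - 15*n)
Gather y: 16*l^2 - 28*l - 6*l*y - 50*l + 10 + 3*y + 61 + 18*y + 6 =16*l^2 - 78*l + y*(21 - 6*l) + 77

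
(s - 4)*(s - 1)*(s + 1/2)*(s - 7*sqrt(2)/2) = s^4 - 7*sqrt(2)*s^3/2 - 9*s^3/2 + 3*s^2/2 + 63*sqrt(2)*s^2/4 - 21*sqrt(2)*s/4 + 2*s - 7*sqrt(2)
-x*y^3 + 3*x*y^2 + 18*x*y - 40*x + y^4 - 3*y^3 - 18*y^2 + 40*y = (-x + y)*(y - 5)*(y - 2)*(y + 4)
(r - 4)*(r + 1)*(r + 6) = r^3 + 3*r^2 - 22*r - 24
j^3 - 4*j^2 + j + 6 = (j - 3)*(j - 2)*(j + 1)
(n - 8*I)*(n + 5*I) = n^2 - 3*I*n + 40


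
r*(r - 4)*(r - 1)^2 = r^4 - 6*r^3 + 9*r^2 - 4*r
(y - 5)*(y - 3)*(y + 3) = y^3 - 5*y^2 - 9*y + 45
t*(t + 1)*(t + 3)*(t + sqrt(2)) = t^4 + sqrt(2)*t^3 + 4*t^3 + 3*t^2 + 4*sqrt(2)*t^2 + 3*sqrt(2)*t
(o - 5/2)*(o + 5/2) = o^2 - 25/4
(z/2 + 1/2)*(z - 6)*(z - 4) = z^3/2 - 9*z^2/2 + 7*z + 12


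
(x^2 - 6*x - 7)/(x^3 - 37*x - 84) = (x + 1)/(x^2 + 7*x + 12)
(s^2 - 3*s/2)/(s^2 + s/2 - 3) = s/(s + 2)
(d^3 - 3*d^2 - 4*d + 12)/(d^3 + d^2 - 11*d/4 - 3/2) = 4*(d^2 - 5*d + 6)/(4*d^2 - 4*d - 3)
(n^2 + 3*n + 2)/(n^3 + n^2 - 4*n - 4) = 1/(n - 2)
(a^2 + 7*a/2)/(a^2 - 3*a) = (a + 7/2)/(a - 3)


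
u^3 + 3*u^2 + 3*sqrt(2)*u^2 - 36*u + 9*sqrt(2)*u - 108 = (u + 3)*(u - 3*sqrt(2))*(u + 6*sqrt(2))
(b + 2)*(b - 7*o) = b^2 - 7*b*o + 2*b - 14*o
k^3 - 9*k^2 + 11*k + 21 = (k - 7)*(k - 3)*(k + 1)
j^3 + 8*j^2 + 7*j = j*(j + 1)*(j + 7)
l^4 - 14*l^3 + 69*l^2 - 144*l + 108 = (l - 6)*(l - 3)^2*(l - 2)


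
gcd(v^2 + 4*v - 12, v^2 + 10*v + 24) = v + 6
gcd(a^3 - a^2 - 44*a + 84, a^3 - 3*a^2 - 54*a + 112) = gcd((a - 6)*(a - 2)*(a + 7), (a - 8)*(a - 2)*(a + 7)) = a^2 + 5*a - 14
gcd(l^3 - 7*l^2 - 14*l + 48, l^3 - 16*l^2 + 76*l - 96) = l^2 - 10*l + 16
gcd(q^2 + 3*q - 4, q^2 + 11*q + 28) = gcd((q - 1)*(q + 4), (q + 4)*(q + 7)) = q + 4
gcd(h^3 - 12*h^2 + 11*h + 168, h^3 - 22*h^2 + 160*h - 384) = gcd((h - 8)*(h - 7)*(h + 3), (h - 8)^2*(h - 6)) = h - 8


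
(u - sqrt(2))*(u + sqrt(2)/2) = u^2 - sqrt(2)*u/2 - 1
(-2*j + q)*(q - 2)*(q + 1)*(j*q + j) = -2*j^2*q^3 + 6*j^2*q + 4*j^2 + j*q^4 - 3*j*q^2 - 2*j*q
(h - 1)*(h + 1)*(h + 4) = h^3 + 4*h^2 - h - 4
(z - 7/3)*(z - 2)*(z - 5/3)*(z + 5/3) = z^4 - 13*z^3/3 + 17*z^2/9 + 325*z/27 - 350/27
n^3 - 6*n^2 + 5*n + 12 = (n - 4)*(n - 3)*(n + 1)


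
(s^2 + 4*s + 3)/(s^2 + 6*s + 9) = (s + 1)/(s + 3)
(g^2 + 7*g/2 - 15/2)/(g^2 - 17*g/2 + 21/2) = (g + 5)/(g - 7)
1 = 1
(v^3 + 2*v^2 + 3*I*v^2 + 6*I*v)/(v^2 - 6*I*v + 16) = v*(v^2 + v*(2 + 3*I) + 6*I)/(v^2 - 6*I*v + 16)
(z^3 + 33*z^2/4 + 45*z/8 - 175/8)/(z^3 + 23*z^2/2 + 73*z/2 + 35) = (z - 5/4)/(z + 2)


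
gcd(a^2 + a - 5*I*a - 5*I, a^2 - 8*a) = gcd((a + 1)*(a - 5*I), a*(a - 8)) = 1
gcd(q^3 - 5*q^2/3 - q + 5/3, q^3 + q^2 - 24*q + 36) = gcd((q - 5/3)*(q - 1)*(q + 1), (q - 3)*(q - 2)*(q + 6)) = 1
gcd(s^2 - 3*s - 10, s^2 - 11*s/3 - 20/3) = s - 5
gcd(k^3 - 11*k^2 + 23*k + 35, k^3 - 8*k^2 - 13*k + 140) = k^2 - 12*k + 35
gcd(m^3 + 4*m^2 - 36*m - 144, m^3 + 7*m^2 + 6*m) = m + 6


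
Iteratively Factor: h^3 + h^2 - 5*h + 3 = (h - 1)*(h^2 + 2*h - 3) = (h - 1)^2*(h + 3)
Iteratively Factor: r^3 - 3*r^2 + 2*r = (r - 1)*(r^2 - 2*r) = (r - 2)*(r - 1)*(r)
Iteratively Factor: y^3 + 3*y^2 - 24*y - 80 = (y - 5)*(y^2 + 8*y + 16) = (y - 5)*(y + 4)*(y + 4)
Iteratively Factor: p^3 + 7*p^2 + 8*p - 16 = (p - 1)*(p^2 + 8*p + 16) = (p - 1)*(p + 4)*(p + 4)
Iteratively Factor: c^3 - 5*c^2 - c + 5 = (c - 5)*(c^2 - 1) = (c - 5)*(c + 1)*(c - 1)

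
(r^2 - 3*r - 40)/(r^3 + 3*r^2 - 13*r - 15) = (r - 8)/(r^2 - 2*r - 3)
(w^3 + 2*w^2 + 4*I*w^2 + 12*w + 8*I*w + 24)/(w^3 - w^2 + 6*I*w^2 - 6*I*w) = (w^2 + 2*w*(1 - I) - 4*I)/(w*(w - 1))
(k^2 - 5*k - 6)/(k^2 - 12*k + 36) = (k + 1)/(k - 6)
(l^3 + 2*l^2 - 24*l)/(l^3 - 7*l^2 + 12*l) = (l + 6)/(l - 3)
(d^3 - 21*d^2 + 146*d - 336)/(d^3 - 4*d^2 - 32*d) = (d^2 - 13*d + 42)/(d*(d + 4))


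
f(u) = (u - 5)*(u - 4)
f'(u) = 2*u - 9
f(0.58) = 15.12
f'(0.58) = -7.84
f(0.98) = 12.14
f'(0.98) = -7.04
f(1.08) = 11.45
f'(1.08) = -6.84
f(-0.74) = 27.21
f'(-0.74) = -10.48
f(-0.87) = 28.59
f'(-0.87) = -10.74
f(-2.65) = 50.87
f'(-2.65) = -14.30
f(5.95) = 1.85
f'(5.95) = 2.90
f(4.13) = -0.11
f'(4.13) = -0.74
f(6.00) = 2.00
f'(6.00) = 3.00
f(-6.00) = 110.00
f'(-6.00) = -21.00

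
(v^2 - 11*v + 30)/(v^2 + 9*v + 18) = (v^2 - 11*v + 30)/(v^2 + 9*v + 18)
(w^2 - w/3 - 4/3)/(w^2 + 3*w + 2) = (w - 4/3)/(w + 2)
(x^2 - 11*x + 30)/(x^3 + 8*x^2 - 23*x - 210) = (x - 6)/(x^2 + 13*x + 42)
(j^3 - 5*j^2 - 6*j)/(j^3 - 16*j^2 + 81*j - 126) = j*(j + 1)/(j^2 - 10*j + 21)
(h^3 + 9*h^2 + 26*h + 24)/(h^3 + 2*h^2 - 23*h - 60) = (h + 2)/(h - 5)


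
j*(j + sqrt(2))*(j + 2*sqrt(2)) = j^3 + 3*sqrt(2)*j^2 + 4*j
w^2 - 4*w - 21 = (w - 7)*(w + 3)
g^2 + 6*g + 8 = (g + 2)*(g + 4)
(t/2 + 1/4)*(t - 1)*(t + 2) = t^3/2 + 3*t^2/4 - 3*t/4 - 1/2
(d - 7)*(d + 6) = d^2 - d - 42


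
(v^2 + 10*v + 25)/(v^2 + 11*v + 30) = (v + 5)/(v + 6)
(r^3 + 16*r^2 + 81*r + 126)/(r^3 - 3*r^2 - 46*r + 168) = (r^2 + 9*r + 18)/(r^2 - 10*r + 24)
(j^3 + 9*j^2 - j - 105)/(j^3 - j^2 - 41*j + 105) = (j + 5)/(j - 5)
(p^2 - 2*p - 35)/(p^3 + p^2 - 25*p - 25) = (p - 7)/(p^2 - 4*p - 5)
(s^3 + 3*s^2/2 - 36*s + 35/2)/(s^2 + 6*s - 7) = (2*s^2 - 11*s + 5)/(2*(s - 1))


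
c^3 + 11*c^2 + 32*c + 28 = (c + 2)^2*(c + 7)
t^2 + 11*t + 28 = (t + 4)*(t + 7)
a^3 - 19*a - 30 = (a - 5)*(a + 2)*(a + 3)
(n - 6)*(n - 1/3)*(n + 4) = n^3 - 7*n^2/3 - 70*n/3 + 8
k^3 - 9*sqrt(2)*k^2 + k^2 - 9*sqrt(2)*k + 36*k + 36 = (k + 1)*(k - 6*sqrt(2))*(k - 3*sqrt(2))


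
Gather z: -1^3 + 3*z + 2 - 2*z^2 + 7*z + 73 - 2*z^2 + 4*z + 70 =-4*z^2 + 14*z + 144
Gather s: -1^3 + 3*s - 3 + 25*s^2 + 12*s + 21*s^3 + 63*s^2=21*s^3 + 88*s^2 + 15*s - 4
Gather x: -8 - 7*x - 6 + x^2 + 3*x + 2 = x^2 - 4*x - 12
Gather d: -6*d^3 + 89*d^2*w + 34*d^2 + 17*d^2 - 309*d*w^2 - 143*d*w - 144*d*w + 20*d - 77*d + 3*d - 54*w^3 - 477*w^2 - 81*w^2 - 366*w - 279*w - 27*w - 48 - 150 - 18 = -6*d^3 + d^2*(89*w + 51) + d*(-309*w^2 - 287*w - 54) - 54*w^3 - 558*w^2 - 672*w - 216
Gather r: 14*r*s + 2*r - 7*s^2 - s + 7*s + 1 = r*(14*s + 2) - 7*s^2 + 6*s + 1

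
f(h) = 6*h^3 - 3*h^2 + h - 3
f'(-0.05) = 1.34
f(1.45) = 10.43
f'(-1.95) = 81.14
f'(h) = 18*h^2 - 6*h + 1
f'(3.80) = 238.12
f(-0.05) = -3.06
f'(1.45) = 30.14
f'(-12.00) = 2665.00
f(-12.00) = -10815.00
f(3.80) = 286.71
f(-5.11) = -887.04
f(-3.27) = -248.14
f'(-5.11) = 501.68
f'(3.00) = 145.00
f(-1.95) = -60.85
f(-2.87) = -172.42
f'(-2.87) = 166.48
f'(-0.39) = 6.08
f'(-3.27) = 213.09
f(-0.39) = -4.20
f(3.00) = 135.00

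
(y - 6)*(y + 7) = y^2 + y - 42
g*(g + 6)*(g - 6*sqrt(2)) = g^3 - 6*sqrt(2)*g^2 + 6*g^2 - 36*sqrt(2)*g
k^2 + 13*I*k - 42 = (k + 6*I)*(k + 7*I)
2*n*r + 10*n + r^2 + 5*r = (2*n + r)*(r + 5)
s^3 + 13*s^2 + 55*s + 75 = (s + 3)*(s + 5)^2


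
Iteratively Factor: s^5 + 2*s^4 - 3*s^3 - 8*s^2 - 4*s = (s + 2)*(s^4 - 3*s^2 - 2*s) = s*(s + 2)*(s^3 - 3*s - 2) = s*(s + 1)*(s + 2)*(s^2 - s - 2) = s*(s - 2)*(s + 1)*(s + 2)*(s + 1)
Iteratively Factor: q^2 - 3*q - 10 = (q + 2)*(q - 5)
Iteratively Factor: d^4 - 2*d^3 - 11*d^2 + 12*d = (d + 3)*(d^3 - 5*d^2 + 4*d) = (d - 1)*(d + 3)*(d^2 - 4*d) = d*(d - 1)*(d + 3)*(d - 4)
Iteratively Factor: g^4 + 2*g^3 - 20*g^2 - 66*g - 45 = (g - 5)*(g^3 + 7*g^2 + 15*g + 9) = (g - 5)*(g + 1)*(g^2 + 6*g + 9) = (g - 5)*(g + 1)*(g + 3)*(g + 3)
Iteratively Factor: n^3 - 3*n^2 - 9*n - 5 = (n - 5)*(n^2 + 2*n + 1) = (n - 5)*(n + 1)*(n + 1)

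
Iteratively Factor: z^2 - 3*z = (z - 3)*(z)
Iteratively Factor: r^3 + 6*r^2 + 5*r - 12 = (r + 3)*(r^2 + 3*r - 4) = (r - 1)*(r + 3)*(r + 4)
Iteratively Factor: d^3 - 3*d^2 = (d)*(d^2 - 3*d) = d*(d - 3)*(d)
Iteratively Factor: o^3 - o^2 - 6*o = (o + 2)*(o^2 - 3*o) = (o - 3)*(o + 2)*(o)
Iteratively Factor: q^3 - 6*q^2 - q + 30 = (q + 2)*(q^2 - 8*q + 15) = (q - 5)*(q + 2)*(q - 3)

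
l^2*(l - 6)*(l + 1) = l^4 - 5*l^3 - 6*l^2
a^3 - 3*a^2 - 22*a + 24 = (a - 6)*(a - 1)*(a + 4)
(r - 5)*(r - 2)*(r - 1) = r^3 - 8*r^2 + 17*r - 10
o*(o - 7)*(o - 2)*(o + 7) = o^4 - 2*o^3 - 49*o^2 + 98*o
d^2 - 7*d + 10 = (d - 5)*(d - 2)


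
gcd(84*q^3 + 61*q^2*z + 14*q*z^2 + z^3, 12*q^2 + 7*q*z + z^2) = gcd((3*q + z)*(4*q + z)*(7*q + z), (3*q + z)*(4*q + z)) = 12*q^2 + 7*q*z + z^2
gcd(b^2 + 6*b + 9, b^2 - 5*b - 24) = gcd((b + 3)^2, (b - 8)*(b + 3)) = b + 3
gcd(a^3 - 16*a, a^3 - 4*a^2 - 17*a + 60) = a + 4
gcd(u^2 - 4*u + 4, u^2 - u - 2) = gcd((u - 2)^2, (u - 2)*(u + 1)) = u - 2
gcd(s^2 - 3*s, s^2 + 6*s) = s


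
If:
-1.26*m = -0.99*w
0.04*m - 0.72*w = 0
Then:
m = 0.00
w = 0.00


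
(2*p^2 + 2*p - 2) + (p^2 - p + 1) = 3*p^2 + p - 1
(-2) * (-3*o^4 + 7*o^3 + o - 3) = 6*o^4 - 14*o^3 - 2*o + 6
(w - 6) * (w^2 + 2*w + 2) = w^3 - 4*w^2 - 10*w - 12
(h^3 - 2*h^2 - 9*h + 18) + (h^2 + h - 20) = h^3 - h^2 - 8*h - 2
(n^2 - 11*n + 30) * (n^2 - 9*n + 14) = n^4 - 20*n^3 + 143*n^2 - 424*n + 420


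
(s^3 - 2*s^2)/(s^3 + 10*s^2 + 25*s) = s*(s - 2)/(s^2 + 10*s + 25)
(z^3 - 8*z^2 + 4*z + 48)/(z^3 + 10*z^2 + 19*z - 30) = (z^3 - 8*z^2 + 4*z + 48)/(z^3 + 10*z^2 + 19*z - 30)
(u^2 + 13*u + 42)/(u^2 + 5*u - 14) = (u + 6)/(u - 2)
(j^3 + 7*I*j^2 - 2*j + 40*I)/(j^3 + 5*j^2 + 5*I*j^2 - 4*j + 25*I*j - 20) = (j^2 + 3*I*j + 10)/(j^2 + j*(5 + I) + 5*I)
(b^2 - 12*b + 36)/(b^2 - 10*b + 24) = (b - 6)/(b - 4)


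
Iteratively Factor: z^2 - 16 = (z + 4)*(z - 4)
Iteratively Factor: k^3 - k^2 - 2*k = (k)*(k^2 - k - 2) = k*(k + 1)*(k - 2)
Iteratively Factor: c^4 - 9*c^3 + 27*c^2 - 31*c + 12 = (c - 1)*(c^3 - 8*c^2 + 19*c - 12) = (c - 3)*(c - 1)*(c^2 - 5*c + 4) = (c - 4)*(c - 3)*(c - 1)*(c - 1)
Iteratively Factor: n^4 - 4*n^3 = (n)*(n^3 - 4*n^2) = n^2*(n^2 - 4*n) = n^3*(n - 4)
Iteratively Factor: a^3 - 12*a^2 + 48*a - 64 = (a - 4)*(a^2 - 8*a + 16) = (a - 4)^2*(a - 4)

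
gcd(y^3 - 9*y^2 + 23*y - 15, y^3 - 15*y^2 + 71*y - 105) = y^2 - 8*y + 15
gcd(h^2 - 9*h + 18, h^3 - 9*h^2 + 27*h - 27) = h - 3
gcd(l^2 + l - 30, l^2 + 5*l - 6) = l + 6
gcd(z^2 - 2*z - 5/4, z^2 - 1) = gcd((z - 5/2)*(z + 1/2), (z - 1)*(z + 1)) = 1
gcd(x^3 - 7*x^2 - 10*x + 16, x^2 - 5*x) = 1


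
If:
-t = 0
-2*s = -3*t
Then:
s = 0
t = 0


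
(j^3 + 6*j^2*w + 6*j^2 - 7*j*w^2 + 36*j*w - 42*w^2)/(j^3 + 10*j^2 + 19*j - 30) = (j^2 + 6*j*w - 7*w^2)/(j^2 + 4*j - 5)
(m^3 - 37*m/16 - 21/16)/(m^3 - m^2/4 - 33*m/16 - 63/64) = 4*(m + 1)/(4*m + 3)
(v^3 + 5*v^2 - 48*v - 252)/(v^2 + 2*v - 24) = (v^2 - v - 42)/(v - 4)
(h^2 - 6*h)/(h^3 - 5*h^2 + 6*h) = (h - 6)/(h^2 - 5*h + 6)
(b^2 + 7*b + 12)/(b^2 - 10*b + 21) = (b^2 + 7*b + 12)/(b^2 - 10*b + 21)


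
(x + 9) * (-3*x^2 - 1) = -3*x^3 - 27*x^2 - x - 9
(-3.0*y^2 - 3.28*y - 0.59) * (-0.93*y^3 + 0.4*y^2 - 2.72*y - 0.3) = 2.79*y^5 + 1.8504*y^4 + 7.3967*y^3 + 9.5856*y^2 + 2.5888*y + 0.177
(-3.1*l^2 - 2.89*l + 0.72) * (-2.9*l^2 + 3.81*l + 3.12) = 8.99*l^4 - 3.43*l^3 - 22.7709*l^2 - 6.2736*l + 2.2464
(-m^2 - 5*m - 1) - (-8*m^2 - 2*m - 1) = 7*m^2 - 3*m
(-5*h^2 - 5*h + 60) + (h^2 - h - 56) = -4*h^2 - 6*h + 4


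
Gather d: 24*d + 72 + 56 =24*d + 128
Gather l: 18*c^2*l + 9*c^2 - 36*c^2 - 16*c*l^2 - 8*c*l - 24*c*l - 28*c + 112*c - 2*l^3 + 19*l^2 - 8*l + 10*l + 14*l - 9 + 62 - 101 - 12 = -27*c^2 + 84*c - 2*l^3 + l^2*(19 - 16*c) + l*(18*c^2 - 32*c + 16) - 60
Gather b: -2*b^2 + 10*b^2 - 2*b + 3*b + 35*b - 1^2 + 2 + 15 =8*b^2 + 36*b + 16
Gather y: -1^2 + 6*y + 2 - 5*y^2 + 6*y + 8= -5*y^2 + 12*y + 9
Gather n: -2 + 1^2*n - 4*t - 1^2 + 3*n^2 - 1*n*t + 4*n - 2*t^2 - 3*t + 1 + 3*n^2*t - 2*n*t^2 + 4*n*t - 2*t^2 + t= n^2*(3*t + 3) + n*(-2*t^2 + 3*t + 5) - 4*t^2 - 6*t - 2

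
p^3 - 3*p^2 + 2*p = p*(p - 2)*(p - 1)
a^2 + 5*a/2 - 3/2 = (a - 1/2)*(a + 3)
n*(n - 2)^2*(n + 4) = n^4 - 12*n^2 + 16*n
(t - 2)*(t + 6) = t^2 + 4*t - 12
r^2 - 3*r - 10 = (r - 5)*(r + 2)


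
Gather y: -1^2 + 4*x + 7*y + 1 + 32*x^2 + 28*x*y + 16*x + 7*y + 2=32*x^2 + 20*x + y*(28*x + 14) + 2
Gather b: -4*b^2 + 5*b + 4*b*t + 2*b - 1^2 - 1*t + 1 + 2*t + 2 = -4*b^2 + b*(4*t + 7) + t + 2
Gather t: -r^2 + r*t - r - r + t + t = -r^2 - 2*r + t*(r + 2)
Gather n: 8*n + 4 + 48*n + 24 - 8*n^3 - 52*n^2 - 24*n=-8*n^3 - 52*n^2 + 32*n + 28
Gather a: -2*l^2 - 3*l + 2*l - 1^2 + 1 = -2*l^2 - l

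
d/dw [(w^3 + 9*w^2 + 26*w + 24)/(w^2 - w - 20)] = (w^2 - 10*w - 31)/(w^2 - 10*w + 25)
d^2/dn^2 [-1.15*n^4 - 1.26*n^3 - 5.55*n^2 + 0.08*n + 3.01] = -13.8*n^2 - 7.56*n - 11.1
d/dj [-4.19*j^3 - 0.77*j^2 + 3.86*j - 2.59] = -12.57*j^2 - 1.54*j + 3.86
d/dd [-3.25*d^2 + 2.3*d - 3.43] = 2.3 - 6.5*d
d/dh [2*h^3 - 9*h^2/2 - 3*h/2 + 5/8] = 6*h^2 - 9*h - 3/2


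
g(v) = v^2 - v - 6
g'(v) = 2*v - 1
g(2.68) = -1.50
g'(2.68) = 4.36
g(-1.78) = -1.05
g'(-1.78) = -4.56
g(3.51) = 2.81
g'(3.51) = 6.02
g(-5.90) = 34.71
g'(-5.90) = -12.80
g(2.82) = -0.87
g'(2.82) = 4.64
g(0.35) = -6.23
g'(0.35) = -0.30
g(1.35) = -5.53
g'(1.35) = 1.70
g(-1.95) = -0.25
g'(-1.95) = -4.90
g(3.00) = 0.00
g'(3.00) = 5.00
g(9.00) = 66.00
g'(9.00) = 17.00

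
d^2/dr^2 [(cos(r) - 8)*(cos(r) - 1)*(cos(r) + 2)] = 37*cos(r)/4 + 14*cos(2*r) - 9*cos(3*r)/4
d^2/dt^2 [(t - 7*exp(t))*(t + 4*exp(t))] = -3*t*exp(t) - 112*exp(2*t) - 6*exp(t) + 2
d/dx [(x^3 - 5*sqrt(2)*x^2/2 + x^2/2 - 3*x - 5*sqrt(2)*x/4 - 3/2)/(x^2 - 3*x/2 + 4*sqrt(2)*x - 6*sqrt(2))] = (4*x^4 - 12*x^3 + 32*sqrt(2)*x^3 - 71*x^2 - 44*sqrt(2)*x^2 - 24*sqrt(2)*x + 252*x + 51 + 96*sqrt(2))/(4*x^4 - 12*x^3 + 32*sqrt(2)*x^3 - 96*sqrt(2)*x^2 + 137*x^2 - 384*x + 72*sqrt(2)*x + 288)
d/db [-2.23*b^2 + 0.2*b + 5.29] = 0.2 - 4.46*b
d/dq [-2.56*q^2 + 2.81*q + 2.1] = 2.81 - 5.12*q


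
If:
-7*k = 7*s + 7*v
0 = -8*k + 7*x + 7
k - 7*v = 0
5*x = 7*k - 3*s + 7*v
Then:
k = -7/8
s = 1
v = -1/8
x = -2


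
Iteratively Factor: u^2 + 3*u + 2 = (u + 2)*(u + 1)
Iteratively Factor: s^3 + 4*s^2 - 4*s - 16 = (s + 2)*(s^2 + 2*s - 8) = (s + 2)*(s + 4)*(s - 2)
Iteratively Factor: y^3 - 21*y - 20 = (y + 4)*(y^2 - 4*y - 5) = (y - 5)*(y + 4)*(y + 1)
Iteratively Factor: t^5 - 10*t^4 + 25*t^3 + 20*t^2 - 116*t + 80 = (t - 1)*(t^4 - 9*t^3 + 16*t^2 + 36*t - 80) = (t - 2)*(t - 1)*(t^3 - 7*t^2 + 2*t + 40) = (t - 5)*(t - 2)*(t - 1)*(t^2 - 2*t - 8) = (t - 5)*(t - 2)*(t - 1)*(t + 2)*(t - 4)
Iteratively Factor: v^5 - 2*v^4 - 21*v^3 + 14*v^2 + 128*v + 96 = (v + 1)*(v^4 - 3*v^3 - 18*v^2 + 32*v + 96) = (v + 1)*(v + 2)*(v^3 - 5*v^2 - 8*v + 48) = (v - 4)*(v + 1)*(v + 2)*(v^2 - v - 12) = (v - 4)^2*(v + 1)*(v + 2)*(v + 3)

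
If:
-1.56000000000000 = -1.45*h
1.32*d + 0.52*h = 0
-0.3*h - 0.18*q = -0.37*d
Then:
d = -0.42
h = 1.08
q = -2.66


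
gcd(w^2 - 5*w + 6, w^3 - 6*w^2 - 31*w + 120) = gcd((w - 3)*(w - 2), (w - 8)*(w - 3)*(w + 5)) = w - 3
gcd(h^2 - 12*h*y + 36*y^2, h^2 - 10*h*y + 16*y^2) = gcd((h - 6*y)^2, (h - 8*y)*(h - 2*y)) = 1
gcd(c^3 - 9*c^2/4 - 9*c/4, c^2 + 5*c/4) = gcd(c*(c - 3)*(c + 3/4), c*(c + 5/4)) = c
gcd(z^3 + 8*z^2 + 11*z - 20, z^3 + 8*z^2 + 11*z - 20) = z^3 + 8*z^2 + 11*z - 20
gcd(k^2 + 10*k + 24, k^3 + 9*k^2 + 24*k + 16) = k + 4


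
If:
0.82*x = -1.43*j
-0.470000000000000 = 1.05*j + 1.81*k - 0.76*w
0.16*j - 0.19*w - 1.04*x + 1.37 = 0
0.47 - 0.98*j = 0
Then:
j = 0.48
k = 4.58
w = 12.19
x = -0.84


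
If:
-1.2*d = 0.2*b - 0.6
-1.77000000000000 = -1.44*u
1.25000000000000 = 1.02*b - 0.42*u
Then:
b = 1.73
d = 0.21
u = 1.23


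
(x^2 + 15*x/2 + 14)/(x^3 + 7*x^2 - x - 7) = (x^2 + 15*x/2 + 14)/(x^3 + 7*x^2 - x - 7)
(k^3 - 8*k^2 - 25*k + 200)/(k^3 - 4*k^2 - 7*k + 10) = (k^2 - 3*k - 40)/(k^2 + k - 2)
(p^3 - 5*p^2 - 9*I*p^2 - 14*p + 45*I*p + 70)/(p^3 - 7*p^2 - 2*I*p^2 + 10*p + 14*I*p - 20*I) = (p - 7*I)/(p - 2)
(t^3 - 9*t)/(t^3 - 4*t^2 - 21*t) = (t - 3)/(t - 7)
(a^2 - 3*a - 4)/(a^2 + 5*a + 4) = (a - 4)/(a + 4)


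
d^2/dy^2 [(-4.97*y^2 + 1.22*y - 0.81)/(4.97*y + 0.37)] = -45.86316/(122.763473*y^3 + 27.417999*y^2 + 2.041179*y + 0.050653)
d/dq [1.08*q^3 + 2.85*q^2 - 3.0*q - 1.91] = 3.24*q^2 + 5.7*q - 3.0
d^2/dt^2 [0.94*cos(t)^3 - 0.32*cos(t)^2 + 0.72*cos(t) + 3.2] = -1.425*cos(t) + 0.64*cos(2*t) - 2.115*cos(3*t)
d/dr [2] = 0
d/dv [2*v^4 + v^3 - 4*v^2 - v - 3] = 8*v^3 + 3*v^2 - 8*v - 1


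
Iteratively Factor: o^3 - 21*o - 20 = (o + 1)*(o^2 - o - 20) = (o + 1)*(o + 4)*(o - 5)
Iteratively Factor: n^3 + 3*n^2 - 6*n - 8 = (n - 2)*(n^2 + 5*n + 4) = (n - 2)*(n + 1)*(n + 4)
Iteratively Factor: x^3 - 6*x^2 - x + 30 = (x + 2)*(x^2 - 8*x + 15) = (x - 5)*(x + 2)*(x - 3)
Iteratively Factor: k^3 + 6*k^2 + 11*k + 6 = (k + 3)*(k^2 + 3*k + 2) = (k + 1)*(k + 3)*(k + 2)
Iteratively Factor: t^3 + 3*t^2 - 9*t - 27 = (t + 3)*(t^2 - 9) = (t + 3)^2*(t - 3)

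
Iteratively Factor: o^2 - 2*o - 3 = (o - 3)*(o + 1)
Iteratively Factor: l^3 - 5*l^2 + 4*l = (l)*(l^2 - 5*l + 4) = l*(l - 4)*(l - 1)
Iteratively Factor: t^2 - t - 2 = (t + 1)*(t - 2)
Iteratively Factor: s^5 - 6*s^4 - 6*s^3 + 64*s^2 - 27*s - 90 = (s + 1)*(s^4 - 7*s^3 + s^2 + 63*s - 90) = (s - 3)*(s + 1)*(s^3 - 4*s^2 - 11*s + 30) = (s - 3)*(s + 1)*(s + 3)*(s^2 - 7*s + 10) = (s - 3)*(s - 2)*(s + 1)*(s + 3)*(s - 5)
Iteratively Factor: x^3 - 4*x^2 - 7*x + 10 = (x - 1)*(x^2 - 3*x - 10) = (x - 5)*(x - 1)*(x + 2)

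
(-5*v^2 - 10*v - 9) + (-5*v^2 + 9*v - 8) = -10*v^2 - v - 17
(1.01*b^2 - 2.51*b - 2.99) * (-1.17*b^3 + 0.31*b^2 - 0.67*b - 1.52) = -1.1817*b^5 + 3.2498*b^4 + 2.0435*b^3 - 0.7804*b^2 + 5.8185*b + 4.5448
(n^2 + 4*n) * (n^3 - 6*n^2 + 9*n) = n^5 - 2*n^4 - 15*n^3 + 36*n^2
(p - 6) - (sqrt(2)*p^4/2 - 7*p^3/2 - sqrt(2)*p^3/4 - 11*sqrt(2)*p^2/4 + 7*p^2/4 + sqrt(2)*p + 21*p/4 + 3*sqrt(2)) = -sqrt(2)*p^4/2 + sqrt(2)*p^3/4 + 7*p^3/2 - 7*p^2/4 + 11*sqrt(2)*p^2/4 - 17*p/4 - sqrt(2)*p - 6 - 3*sqrt(2)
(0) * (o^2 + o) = 0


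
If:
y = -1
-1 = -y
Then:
No Solution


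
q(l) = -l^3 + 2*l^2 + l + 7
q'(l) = -3*l^2 + 4*l + 1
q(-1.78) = 17.20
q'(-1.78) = -15.63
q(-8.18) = 679.99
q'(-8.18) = -232.46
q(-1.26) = 10.92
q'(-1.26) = -8.80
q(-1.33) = 11.56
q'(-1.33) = -9.63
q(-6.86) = 417.09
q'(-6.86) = -167.62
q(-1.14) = 9.94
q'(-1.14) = -7.46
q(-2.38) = 29.43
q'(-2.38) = -25.51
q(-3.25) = 59.20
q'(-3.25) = -43.69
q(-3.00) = 49.00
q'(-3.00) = -38.00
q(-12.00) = 2011.00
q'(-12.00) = -479.00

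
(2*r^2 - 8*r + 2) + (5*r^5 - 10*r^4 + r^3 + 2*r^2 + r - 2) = 5*r^5 - 10*r^4 + r^3 + 4*r^2 - 7*r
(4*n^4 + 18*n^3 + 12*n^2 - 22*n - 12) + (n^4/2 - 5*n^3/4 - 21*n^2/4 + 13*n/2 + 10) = 9*n^4/2 + 67*n^3/4 + 27*n^2/4 - 31*n/2 - 2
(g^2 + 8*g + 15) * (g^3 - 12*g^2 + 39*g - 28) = g^5 - 4*g^4 - 42*g^3 + 104*g^2 + 361*g - 420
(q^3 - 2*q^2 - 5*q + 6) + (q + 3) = q^3 - 2*q^2 - 4*q + 9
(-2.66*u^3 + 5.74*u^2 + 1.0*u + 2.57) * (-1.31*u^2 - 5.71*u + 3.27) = 3.4846*u^5 + 7.6692*u^4 - 42.7836*u^3 + 9.6931*u^2 - 11.4047*u + 8.4039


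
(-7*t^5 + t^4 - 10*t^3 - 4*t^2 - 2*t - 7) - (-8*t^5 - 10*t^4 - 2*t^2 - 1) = t^5 + 11*t^4 - 10*t^3 - 2*t^2 - 2*t - 6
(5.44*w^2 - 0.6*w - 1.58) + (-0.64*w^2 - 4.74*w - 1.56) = 4.8*w^2 - 5.34*w - 3.14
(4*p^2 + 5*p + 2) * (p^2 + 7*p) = 4*p^4 + 33*p^3 + 37*p^2 + 14*p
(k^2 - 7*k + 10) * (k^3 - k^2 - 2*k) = k^5 - 8*k^4 + 15*k^3 + 4*k^2 - 20*k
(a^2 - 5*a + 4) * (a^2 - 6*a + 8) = a^4 - 11*a^3 + 42*a^2 - 64*a + 32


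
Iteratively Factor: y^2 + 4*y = (y)*(y + 4)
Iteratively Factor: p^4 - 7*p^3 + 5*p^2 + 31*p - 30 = (p - 3)*(p^3 - 4*p^2 - 7*p + 10) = (p - 3)*(p + 2)*(p^2 - 6*p + 5) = (p - 5)*(p - 3)*(p + 2)*(p - 1)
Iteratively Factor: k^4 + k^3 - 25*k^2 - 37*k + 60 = (k - 5)*(k^3 + 6*k^2 + 5*k - 12) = (k - 5)*(k - 1)*(k^2 + 7*k + 12) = (k - 5)*(k - 1)*(k + 4)*(k + 3)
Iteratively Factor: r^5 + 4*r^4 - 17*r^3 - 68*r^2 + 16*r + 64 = (r + 4)*(r^4 - 17*r^2 + 16) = (r + 4)^2*(r^3 - 4*r^2 - r + 4) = (r - 4)*(r + 4)^2*(r^2 - 1) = (r - 4)*(r + 1)*(r + 4)^2*(r - 1)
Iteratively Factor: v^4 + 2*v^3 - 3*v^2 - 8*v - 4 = (v - 2)*(v^3 + 4*v^2 + 5*v + 2) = (v - 2)*(v + 1)*(v^2 + 3*v + 2) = (v - 2)*(v + 1)^2*(v + 2)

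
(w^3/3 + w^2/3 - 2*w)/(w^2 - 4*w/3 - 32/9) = 3*w*(-w^2 - w + 6)/(-9*w^2 + 12*w + 32)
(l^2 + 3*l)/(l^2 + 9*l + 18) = l/(l + 6)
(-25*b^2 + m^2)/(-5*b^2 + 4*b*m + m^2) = (5*b - m)/(b - m)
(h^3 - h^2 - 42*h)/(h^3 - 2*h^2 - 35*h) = (h + 6)/(h + 5)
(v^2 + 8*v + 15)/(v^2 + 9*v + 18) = (v + 5)/(v + 6)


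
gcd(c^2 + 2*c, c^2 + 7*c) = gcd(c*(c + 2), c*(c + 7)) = c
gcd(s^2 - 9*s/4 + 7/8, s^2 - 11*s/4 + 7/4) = s - 7/4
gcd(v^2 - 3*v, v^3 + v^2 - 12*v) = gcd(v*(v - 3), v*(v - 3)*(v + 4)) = v^2 - 3*v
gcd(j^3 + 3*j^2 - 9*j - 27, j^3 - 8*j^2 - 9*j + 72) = j^2 - 9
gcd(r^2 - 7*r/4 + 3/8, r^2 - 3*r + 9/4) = r - 3/2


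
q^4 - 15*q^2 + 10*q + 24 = (q - 3)*(q - 2)*(q + 1)*(q + 4)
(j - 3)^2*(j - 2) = j^3 - 8*j^2 + 21*j - 18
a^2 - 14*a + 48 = (a - 8)*(a - 6)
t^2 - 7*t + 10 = (t - 5)*(t - 2)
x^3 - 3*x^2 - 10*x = x*(x - 5)*(x + 2)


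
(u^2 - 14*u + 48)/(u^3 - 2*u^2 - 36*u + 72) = (u - 8)/(u^2 + 4*u - 12)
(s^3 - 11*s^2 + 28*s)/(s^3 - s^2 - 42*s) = (s - 4)/(s + 6)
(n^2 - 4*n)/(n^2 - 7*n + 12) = n/(n - 3)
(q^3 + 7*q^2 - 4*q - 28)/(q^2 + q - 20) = (q^3 + 7*q^2 - 4*q - 28)/(q^2 + q - 20)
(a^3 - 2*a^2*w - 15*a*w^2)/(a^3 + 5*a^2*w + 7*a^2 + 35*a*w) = (a^2 - 2*a*w - 15*w^2)/(a^2 + 5*a*w + 7*a + 35*w)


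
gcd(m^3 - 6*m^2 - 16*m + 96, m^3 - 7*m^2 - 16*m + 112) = m^2 - 16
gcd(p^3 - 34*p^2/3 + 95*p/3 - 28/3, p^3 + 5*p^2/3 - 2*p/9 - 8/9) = 1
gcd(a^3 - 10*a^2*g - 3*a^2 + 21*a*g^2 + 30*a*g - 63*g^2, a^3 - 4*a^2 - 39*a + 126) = a - 3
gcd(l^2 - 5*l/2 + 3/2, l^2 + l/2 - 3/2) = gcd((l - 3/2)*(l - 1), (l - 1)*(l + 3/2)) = l - 1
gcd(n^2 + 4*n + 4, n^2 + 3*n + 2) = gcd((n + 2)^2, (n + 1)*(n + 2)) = n + 2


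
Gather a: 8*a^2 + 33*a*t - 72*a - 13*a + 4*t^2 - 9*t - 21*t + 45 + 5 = 8*a^2 + a*(33*t - 85) + 4*t^2 - 30*t + 50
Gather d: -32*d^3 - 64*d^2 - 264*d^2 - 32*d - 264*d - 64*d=-32*d^3 - 328*d^2 - 360*d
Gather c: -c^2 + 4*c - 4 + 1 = -c^2 + 4*c - 3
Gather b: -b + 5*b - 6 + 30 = 4*b + 24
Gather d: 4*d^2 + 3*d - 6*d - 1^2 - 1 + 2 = 4*d^2 - 3*d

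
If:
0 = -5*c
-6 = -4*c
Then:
No Solution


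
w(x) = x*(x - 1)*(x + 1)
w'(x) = x*(x - 1) + x*(x + 1) + (x - 1)*(x + 1) = 3*x^2 - 1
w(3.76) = 49.40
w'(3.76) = 41.41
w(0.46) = -0.36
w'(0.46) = -0.37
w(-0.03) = 0.03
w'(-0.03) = -1.00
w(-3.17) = -28.69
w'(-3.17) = 29.15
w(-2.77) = -18.48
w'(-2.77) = 22.02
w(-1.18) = -0.46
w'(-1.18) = 3.18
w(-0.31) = 0.28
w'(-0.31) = -0.71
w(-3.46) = -37.96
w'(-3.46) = 34.91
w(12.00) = 1716.00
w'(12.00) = 431.00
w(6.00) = 210.00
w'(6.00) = 107.00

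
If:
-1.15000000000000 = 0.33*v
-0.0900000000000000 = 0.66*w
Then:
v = -3.48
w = -0.14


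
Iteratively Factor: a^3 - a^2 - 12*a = (a + 3)*(a^2 - 4*a) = (a - 4)*(a + 3)*(a)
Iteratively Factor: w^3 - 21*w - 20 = (w + 1)*(w^2 - w - 20) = (w + 1)*(w + 4)*(w - 5)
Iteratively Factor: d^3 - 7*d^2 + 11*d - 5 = (d - 1)*(d^2 - 6*d + 5) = (d - 1)^2*(d - 5)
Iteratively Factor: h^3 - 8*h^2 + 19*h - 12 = (h - 1)*(h^2 - 7*h + 12) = (h - 4)*(h - 1)*(h - 3)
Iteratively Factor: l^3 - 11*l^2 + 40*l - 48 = (l - 4)*(l^2 - 7*l + 12) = (l - 4)^2*(l - 3)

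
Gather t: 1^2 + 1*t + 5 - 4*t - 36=-3*t - 30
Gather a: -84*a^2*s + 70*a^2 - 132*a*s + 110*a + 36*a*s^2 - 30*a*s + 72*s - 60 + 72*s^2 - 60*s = a^2*(70 - 84*s) + a*(36*s^2 - 162*s + 110) + 72*s^2 + 12*s - 60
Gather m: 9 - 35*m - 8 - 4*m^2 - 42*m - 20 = -4*m^2 - 77*m - 19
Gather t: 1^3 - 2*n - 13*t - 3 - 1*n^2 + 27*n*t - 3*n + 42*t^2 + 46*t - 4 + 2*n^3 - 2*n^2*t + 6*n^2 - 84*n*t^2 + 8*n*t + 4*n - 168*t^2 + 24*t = 2*n^3 + 5*n^2 - n + t^2*(-84*n - 126) + t*(-2*n^2 + 35*n + 57) - 6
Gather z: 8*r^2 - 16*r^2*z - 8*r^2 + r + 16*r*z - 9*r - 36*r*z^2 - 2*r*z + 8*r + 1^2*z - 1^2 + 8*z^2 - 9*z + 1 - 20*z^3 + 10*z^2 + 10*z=-20*z^3 + z^2*(18 - 36*r) + z*(-16*r^2 + 14*r + 2)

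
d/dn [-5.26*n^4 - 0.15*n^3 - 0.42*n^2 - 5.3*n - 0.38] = -21.04*n^3 - 0.45*n^2 - 0.84*n - 5.3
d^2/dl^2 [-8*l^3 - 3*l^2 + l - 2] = -48*l - 6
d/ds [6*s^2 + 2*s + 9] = 12*s + 2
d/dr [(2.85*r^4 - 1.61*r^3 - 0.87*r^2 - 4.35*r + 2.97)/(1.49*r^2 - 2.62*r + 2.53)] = (8.493*r^5 - 24.7999*r^4 + 37.2784*r^3 - 3.459*r^2 - 13.2528*r - 3.2241)/(2.2201*r^4 - 7.8076*r^3 + 14.4038*r^2 - 13.2572*r + 6.4009)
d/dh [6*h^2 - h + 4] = 12*h - 1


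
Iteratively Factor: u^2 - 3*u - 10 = (u + 2)*(u - 5)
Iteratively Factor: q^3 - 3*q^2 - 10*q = (q - 5)*(q^2 + 2*q) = (q - 5)*(q + 2)*(q)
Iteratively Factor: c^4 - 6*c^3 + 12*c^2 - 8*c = (c - 2)*(c^3 - 4*c^2 + 4*c) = c*(c - 2)*(c^2 - 4*c + 4) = c*(c - 2)^2*(c - 2)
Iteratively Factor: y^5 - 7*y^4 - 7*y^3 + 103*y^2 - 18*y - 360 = (y + 3)*(y^4 - 10*y^3 + 23*y^2 + 34*y - 120) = (y - 3)*(y + 3)*(y^3 - 7*y^2 + 2*y + 40) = (y - 5)*(y - 3)*(y + 3)*(y^2 - 2*y - 8) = (y - 5)*(y - 3)*(y + 2)*(y + 3)*(y - 4)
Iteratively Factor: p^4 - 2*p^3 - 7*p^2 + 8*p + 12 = (p - 2)*(p^3 - 7*p - 6) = (p - 2)*(p + 2)*(p^2 - 2*p - 3) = (p - 2)*(p + 1)*(p + 2)*(p - 3)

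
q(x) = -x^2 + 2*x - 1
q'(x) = 2 - 2*x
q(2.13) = -1.28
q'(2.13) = -2.26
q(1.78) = -0.61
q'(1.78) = -1.56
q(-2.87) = -14.98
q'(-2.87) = 7.74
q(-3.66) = -21.72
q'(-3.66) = 9.32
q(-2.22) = -10.37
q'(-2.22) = 6.44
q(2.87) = -3.50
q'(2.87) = -3.74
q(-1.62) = -6.86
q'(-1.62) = 5.24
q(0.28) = -0.52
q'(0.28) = 1.44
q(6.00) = -25.00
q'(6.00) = -10.00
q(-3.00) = -16.00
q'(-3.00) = 8.00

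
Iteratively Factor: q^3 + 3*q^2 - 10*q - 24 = (q + 2)*(q^2 + q - 12) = (q + 2)*(q + 4)*(q - 3)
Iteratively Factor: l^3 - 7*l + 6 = (l + 3)*(l^2 - 3*l + 2) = (l - 1)*(l + 3)*(l - 2)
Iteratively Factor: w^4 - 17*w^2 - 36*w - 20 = (w - 5)*(w^3 + 5*w^2 + 8*w + 4) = (w - 5)*(w + 1)*(w^2 + 4*w + 4) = (w - 5)*(w + 1)*(w + 2)*(w + 2)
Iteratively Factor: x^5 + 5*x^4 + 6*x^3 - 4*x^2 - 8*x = (x + 2)*(x^4 + 3*x^3 - 4*x) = (x - 1)*(x + 2)*(x^3 + 4*x^2 + 4*x) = (x - 1)*(x + 2)^2*(x^2 + 2*x) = x*(x - 1)*(x + 2)^2*(x + 2)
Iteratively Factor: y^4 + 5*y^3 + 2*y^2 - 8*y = (y - 1)*(y^3 + 6*y^2 + 8*y) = (y - 1)*(y + 4)*(y^2 + 2*y) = y*(y - 1)*(y + 4)*(y + 2)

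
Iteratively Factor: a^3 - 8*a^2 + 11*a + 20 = (a - 5)*(a^2 - 3*a - 4) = (a - 5)*(a - 4)*(a + 1)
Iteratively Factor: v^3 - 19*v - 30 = (v + 2)*(v^2 - 2*v - 15) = (v - 5)*(v + 2)*(v + 3)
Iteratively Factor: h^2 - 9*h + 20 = (h - 5)*(h - 4)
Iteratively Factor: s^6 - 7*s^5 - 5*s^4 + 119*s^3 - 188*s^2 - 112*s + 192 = (s - 4)*(s^5 - 3*s^4 - 17*s^3 + 51*s^2 + 16*s - 48) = (s - 4)*(s + 4)*(s^4 - 7*s^3 + 11*s^2 + 7*s - 12) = (s - 4)*(s - 3)*(s + 4)*(s^3 - 4*s^2 - s + 4) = (s - 4)*(s - 3)*(s - 1)*(s + 4)*(s^2 - 3*s - 4) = (s - 4)^2*(s - 3)*(s - 1)*(s + 4)*(s + 1)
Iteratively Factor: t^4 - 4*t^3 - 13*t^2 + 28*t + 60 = (t - 3)*(t^3 - t^2 - 16*t - 20) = (t - 5)*(t - 3)*(t^2 + 4*t + 4) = (t - 5)*(t - 3)*(t + 2)*(t + 2)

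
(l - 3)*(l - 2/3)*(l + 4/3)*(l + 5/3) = l^4 - 2*l^3/3 - 61*l^2/9 - 58*l/27 + 40/9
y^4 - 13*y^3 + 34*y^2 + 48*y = y*(y - 8)*(y - 6)*(y + 1)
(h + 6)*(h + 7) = h^2 + 13*h + 42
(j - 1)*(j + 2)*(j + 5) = j^3 + 6*j^2 + 3*j - 10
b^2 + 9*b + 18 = (b + 3)*(b + 6)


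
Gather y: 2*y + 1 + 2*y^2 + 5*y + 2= 2*y^2 + 7*y + 3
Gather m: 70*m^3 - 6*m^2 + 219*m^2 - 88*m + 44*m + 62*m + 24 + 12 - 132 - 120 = 70*m^3 + 213*m^2 + 18*m - 216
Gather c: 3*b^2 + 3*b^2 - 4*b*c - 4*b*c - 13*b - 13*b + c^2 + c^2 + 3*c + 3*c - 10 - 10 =6*b^2 - 26*b + 2*c^2 + c*(6 - 8*b) - 20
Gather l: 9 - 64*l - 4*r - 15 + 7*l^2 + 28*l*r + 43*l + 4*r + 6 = 7*l^2 + l*(28*r - 21)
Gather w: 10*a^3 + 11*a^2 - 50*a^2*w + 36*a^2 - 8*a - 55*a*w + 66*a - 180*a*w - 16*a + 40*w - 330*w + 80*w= 10*a^3 + 47*a^2 + 42*a + w*(-50*a^2 - 235*a - 210)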